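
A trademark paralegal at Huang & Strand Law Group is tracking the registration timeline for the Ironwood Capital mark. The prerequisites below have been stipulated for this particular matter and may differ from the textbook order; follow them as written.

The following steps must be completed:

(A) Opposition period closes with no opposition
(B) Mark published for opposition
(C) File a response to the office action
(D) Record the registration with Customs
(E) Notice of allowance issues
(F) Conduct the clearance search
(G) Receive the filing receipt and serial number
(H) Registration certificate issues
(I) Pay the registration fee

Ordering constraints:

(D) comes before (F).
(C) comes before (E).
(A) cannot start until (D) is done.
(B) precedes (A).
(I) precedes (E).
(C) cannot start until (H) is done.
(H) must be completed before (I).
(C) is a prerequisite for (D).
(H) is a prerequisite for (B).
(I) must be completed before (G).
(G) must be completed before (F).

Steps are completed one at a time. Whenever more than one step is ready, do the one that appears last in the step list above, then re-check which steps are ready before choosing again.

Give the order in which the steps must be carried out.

(H), (I), (G), (C), (E), (D), (F), (B), (A)

(H) has no prerequisites → (H) first.
Now (I), (C) and (B) have their prerequisites met. (I) is listed later, so (I) next.
Now (G), (C) and (B) have their prerequisites met. (G) is listed later, so (G) next.
Now (C) and (B) have their prerequisites met. (C) is listed later, so (C) next.
Ready: (E), (D) and (B). (E) is listed later → (E).
Ready: (D) and (B). (D) is listed later → (D).
(F) now also ready, so the ready set is {(F), (B)}; (F) is listed later → (F).
(B) is the only step now ready → (B).
(A) is the only step now ready → (A).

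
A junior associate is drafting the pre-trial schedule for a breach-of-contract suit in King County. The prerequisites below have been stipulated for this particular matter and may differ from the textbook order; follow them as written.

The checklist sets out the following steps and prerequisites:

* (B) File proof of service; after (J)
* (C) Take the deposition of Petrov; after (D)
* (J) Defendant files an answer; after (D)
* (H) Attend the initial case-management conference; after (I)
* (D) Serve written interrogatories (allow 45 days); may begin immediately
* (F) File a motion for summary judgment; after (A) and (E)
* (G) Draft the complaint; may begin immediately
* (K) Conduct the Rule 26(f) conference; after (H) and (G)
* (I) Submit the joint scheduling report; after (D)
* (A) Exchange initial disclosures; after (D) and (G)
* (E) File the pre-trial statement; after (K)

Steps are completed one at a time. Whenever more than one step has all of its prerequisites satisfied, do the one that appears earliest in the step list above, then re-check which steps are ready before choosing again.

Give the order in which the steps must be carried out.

(D) → (C) → (J) → (B) → (G) → (I) → (H) → (K) → (A) → (E) → (F)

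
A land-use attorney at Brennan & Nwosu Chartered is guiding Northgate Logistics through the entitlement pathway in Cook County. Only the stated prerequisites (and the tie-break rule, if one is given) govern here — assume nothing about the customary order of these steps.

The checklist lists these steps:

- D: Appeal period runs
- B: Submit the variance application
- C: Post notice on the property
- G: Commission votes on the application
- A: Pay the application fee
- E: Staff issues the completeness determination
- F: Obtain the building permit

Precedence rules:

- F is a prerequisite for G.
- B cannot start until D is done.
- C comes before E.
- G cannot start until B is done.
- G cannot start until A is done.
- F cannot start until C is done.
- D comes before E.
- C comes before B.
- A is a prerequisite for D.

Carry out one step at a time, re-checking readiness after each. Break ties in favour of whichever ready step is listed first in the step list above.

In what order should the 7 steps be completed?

C and A have no prerequisites; C is listed earlier, so C is first.
F now also ready, so the ready set is {A, F}; A is listed earlier → A.
D and F are both available; D is listed earlier → D.
B and E now also ready, so the ready set is {B, E, F}; B is listed earlier → B.
Now E and F have their prerequisites met. E is listed earlier, so E next.
F is the only step now ready → F.
That leaves G as the only ready step → G.

C, A, D, B, E, F, G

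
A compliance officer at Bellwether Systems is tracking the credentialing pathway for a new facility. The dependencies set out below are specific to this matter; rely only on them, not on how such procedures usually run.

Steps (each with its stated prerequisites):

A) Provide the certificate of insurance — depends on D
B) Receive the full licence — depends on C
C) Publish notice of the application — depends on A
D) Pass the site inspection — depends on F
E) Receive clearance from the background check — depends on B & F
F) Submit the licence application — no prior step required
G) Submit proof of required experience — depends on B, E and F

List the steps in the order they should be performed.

Only F has no prerequisites, so it is first.
D needed F, now all done → D.
A needed D, now all done → A.
C needed A, now all done → C.
B needed C, now all done → B.
E needed B and F, now all done → E.
G needed B, E and F, now all done → G.

F, D, A, C, B, E, G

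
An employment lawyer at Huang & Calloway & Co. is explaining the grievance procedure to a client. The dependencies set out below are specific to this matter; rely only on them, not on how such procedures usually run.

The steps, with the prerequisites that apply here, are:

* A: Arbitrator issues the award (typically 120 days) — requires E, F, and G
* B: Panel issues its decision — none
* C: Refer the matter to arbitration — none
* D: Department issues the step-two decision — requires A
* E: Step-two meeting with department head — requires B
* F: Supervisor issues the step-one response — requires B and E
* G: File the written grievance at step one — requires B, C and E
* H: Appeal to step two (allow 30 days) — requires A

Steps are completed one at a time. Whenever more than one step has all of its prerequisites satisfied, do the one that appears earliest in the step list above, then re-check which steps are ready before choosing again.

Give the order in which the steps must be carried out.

Nothing is required for B and C. B is listed earlier → B first.
C and E are both available; C is listed earlier → C.
Next only E has its prerequisites met → E.
F and G are both available; F is listed earlier → F.
That leaves G as the only ready step → G.
A needed E, F and G, now all done → A.
Now D and H have their prerequisites met. D is listed earlier, so D next.
That leaves H as the only ready step → H.

B → C → E → F → G → A → D → H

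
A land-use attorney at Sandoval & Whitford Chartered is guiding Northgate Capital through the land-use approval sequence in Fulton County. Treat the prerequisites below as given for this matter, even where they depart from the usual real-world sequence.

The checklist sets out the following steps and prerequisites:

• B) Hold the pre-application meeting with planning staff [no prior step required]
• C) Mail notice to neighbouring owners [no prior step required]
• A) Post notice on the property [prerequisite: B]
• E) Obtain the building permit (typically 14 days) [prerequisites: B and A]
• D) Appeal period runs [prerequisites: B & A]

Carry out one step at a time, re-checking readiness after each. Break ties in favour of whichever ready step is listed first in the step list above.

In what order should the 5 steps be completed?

Nothing is required for B and C. B is listed earlier → B first.
Now C and A have their prerequisites met. C is listed earlier, so C next.
A is the only step now ready → A.
E and D are both available; E is listed earlier → E.
That leaves D as the only ready step → D.

B, C, A, E, D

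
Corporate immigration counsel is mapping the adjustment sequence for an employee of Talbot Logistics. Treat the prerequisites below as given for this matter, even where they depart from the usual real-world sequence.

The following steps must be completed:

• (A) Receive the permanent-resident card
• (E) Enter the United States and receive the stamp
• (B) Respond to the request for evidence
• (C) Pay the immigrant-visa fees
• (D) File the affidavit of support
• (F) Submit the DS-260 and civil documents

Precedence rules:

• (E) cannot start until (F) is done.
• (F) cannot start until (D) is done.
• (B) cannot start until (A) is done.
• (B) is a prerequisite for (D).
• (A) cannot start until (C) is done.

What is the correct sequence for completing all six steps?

(C), (A), (B), (D), (F), (E)

(C) is the only step with nothing outstanding, so it goes first.
That leaves (A) as the only ready step → (A).
(B) needed (A), now all done → (B).
(D) needed (B), now all done → (D).
That leaves (F) as the only ready step → (F).
(E) is the only step now ready → (E).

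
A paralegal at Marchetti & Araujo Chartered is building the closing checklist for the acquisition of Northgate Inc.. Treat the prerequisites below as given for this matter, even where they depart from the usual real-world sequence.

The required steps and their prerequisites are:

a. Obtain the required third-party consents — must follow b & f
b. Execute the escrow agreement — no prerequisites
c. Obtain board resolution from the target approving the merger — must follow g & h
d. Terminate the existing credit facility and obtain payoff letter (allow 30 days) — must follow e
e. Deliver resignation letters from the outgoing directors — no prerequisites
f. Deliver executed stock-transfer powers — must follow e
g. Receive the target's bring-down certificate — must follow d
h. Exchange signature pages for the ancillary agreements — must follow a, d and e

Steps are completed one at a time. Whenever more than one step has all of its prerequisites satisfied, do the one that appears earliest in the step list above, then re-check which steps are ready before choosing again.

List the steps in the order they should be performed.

Nothing is required for b and e. b is listed earlier → b first.
e is the only step now ready → e.
d and f are both available; d is listed earlier → d.
f and g are both available; f is listed earlier → f.
a now also ready, so the ready set is {a, g}; a is listed earlier → a.
Ready: g and h. g is listed earlier → g.
h is the only step now ready → h.
That leaves c as the only ready step → c.

b, e, d, f, a, g, h, c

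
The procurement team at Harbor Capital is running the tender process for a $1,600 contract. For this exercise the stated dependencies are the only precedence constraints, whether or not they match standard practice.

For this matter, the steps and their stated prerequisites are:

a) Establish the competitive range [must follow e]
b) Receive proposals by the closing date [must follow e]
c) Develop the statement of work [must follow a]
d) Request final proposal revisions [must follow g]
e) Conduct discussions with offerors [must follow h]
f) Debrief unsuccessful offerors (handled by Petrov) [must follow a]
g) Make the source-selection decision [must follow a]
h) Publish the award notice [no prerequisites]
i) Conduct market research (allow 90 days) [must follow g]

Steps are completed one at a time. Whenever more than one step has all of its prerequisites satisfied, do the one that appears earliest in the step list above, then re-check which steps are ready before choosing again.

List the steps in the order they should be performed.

Only h has no prerequisites, so it is first.
e is the only step now ready → e.
Now a and b have their prerequisites met. a is listed earlier, so a next.
c, f and g now also ready, so the ready set is {b, c, f, g}; b is listed earlier → b.
Ready: c, f and g. c is listed earlier → c.
Now f and g have their prerequisites met. f is listed earlier, so f next.
Next only g has its prerequisites met → g.
Ready: d and i. d is listed earlier → d.
i needed g, now all done → i.

h e a b c f g d i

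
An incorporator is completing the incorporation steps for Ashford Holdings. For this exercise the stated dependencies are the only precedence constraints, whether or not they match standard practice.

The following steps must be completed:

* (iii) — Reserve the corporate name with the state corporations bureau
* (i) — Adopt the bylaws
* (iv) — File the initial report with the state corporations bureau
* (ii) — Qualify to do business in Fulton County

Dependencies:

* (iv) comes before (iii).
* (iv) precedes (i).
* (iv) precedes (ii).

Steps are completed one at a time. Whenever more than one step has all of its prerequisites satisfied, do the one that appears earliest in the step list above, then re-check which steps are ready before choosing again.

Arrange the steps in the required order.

Only (iv) has no prerequisites, so it is first.
Now (iii), (i) and (ii) have their prerequisites met. (iii) is listed earlier, so (iii) next.
Now (i) and (ii) have their prerequisites met. (i) is listed earlier, so (i) next.
Next only (ii) has its prerequisites met → (ii).

(iv) (iii) (i) (ii)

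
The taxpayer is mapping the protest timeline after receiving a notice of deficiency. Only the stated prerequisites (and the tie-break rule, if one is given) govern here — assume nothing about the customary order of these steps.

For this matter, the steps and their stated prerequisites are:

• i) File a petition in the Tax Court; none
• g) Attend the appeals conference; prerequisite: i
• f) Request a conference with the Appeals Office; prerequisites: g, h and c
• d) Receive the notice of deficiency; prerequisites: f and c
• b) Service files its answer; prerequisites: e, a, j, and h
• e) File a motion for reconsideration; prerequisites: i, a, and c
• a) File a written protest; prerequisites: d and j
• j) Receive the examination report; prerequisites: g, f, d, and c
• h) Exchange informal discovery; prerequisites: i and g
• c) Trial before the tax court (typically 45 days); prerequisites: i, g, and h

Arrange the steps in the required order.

i is the only step with nothing outstanding, so it goes first.
g needed i, now all done → g.
h needed i and g, now all done → h.
c needed i, g and h, now all done → c.
That leaves f as the only ready step → f.
Next only d has its prerequisites met → d.
j is the only step now ready → j.
a is the only step now ready → a.
e needed i, a and c, now all done → e.
b needed e, a, j and h, now all done → b.

i, g, h, c, f, d, j, a, e, b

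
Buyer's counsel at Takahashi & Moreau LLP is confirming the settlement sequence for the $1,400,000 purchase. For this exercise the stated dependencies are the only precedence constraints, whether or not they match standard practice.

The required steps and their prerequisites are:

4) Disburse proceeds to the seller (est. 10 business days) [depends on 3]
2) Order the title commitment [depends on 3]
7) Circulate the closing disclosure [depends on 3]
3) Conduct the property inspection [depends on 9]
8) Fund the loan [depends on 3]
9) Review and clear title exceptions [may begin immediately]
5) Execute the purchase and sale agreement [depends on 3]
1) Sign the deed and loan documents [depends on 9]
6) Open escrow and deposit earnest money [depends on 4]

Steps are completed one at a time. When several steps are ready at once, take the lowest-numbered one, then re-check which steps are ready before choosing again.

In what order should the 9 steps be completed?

Only 9 has no prerequisites, so it is first.
Ready: 1 and 3. 1 has the earlier label → 1.
Next only 3 has its prerequisites met → 3.
Ready: 2, 4, 5, 7 and 8. 2 has the earlier label → 2.
Ready: 4, 5, 7 and 8. 4 has the earlier label → 4.
Now 5, 6, 7 and 8 have their prerequisites met. 5 has the earlier label, so 5 next.
Ready: 6, 7 and 8. 6 has the earlier label → 6.
7 and 8 are both available; 7 has the earlier label → 7.
8 needed 3, now all done → 8.

9, 1, 3, 2, 4, 5, 6, 7, 8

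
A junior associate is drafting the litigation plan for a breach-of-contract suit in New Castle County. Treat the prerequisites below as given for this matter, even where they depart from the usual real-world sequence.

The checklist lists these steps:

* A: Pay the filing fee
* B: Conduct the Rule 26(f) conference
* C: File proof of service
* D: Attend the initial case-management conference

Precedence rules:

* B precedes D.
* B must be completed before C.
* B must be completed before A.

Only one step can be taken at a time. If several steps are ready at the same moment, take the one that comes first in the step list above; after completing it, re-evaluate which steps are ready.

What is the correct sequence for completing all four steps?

Only B has no prerequisites, so it is first.
Now A, C and D have their prerequisites met. A is listed earlier, so A next.
Ready: C and D. C is listed earlier → C.
D needed B, now all done → D.

B → A → C → D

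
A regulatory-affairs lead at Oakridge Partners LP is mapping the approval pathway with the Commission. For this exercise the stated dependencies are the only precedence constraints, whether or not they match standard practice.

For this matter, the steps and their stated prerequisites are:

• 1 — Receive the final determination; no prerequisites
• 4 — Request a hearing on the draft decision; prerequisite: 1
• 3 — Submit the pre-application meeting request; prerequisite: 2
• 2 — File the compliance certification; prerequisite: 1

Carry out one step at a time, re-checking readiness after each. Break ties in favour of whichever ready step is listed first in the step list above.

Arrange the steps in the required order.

1 → 4 → 2 → 3

1 has no prerequisites → 1 first.
Ready: 4 and 2. 4 is listed earlier → 4.
Next only 2 has its prerequisites met → 2.
That leaves 3 as the only ready step → 3.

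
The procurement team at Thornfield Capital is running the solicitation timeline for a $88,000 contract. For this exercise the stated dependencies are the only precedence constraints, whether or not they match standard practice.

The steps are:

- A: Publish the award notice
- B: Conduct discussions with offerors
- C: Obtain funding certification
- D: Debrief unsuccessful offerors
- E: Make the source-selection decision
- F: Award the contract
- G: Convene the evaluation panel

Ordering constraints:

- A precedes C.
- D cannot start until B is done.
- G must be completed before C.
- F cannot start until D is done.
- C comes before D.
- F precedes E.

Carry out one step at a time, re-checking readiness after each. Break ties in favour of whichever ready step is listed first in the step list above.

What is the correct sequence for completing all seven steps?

A, B and G have no prerequisites; A is listed earlier, so A is first.
B and G are both available; B is listed earlier → B.
That leaves G as the only ready step → G.
That leaves C as the only ready step → C.
D needed B and C, now all done → D.
F is the only step now ready → F.
Next only E has its prerequisites met → E.

A → B → G → C → D → F → E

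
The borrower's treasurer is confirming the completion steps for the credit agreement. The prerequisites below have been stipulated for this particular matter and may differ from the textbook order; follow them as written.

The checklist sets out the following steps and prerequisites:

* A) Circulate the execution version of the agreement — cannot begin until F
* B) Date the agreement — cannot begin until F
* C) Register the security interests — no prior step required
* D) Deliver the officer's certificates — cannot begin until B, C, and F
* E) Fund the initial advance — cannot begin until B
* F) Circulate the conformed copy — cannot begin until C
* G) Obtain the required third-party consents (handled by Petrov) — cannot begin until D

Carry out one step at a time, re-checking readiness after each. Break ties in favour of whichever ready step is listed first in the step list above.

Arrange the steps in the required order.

C, F, A, B, D, E, G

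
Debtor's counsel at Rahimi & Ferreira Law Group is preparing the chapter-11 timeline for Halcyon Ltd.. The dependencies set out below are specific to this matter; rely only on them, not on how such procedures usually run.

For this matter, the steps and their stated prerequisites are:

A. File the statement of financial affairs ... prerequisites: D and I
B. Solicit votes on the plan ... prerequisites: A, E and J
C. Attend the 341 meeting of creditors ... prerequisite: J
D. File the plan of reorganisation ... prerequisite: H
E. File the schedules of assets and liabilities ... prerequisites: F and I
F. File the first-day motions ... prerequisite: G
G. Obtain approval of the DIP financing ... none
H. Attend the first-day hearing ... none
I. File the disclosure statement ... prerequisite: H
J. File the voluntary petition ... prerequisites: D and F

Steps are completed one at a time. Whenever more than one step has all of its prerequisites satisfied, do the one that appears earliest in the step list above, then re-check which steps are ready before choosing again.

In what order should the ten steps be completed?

G and H have no prerequisites; G is listed earlier, so G is first.
F and H are both available; F is listed earlier → F.
That leaves H as the only ready step → H.
D and I are both available; D is listed earlier → D.
Ready: I and J. I is listed earlier → I.
Now A, E and J have their prerequisites met. A is listed earlier, so A next.
Ready: E and J. E is listed earlier → E.
J needed D and F, now all done → J.
B and C are both available; B is listed earlier → B.
C is the only step now ready → C.

G, F, H, D, I, A, E, J, B, C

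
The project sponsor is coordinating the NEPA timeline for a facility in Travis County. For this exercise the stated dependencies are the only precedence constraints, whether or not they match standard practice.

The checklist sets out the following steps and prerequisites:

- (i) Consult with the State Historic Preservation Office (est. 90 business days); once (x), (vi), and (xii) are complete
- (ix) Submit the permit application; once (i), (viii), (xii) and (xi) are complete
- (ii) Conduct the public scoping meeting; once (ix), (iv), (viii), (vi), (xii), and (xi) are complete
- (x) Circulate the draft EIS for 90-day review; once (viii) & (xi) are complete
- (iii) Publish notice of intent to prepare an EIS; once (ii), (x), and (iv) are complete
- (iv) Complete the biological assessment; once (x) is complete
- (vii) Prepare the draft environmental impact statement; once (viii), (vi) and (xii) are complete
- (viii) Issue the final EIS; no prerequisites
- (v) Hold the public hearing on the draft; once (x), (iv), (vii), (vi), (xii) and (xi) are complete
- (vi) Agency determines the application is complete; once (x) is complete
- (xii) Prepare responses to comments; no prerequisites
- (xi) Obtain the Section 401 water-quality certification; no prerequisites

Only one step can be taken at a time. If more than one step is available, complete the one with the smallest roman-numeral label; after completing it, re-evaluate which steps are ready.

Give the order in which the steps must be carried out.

(viii), (xi), (x), (iv), (vi), (xii), (i), (vii), (v), (ix), (ii), (iii)

(viii), (xi) and (xii) have no prerequisites; (viii) has the earlier label, so (viii) is first.
Now (xi) and (xii) have their prerequisites met. (xi) has the earlier label, so (xi) next.
Ready: (x) and (xii). (x) has the earlier label → (x).
(iv) and (vi) now also ready, so the ready set is {(iv), (vi), (xii)}; (iv) has the earlier label → (iv).
(vi) and (xii) are both available; (vi) has the earlier label → (vi).
That leaves (xii) as the only ready step → (xii).
Ready: (i) and (vii). (i) has the earlier label → (i).
(ix) now also ready, so the ready set is {(vii), (ix)}; (vii) has the earlier label → (vii).
Now (v) and (ix) have their prerequisites met. (v) has the earlier label, so (v) next.
Next only (ix) has its prerequisites met → (ix).
(ii) needed (iv), (vi), (viii), (ix), (xi) and (xii), now all done → (ii).
That leaves (iii) as the only ready step → (iii).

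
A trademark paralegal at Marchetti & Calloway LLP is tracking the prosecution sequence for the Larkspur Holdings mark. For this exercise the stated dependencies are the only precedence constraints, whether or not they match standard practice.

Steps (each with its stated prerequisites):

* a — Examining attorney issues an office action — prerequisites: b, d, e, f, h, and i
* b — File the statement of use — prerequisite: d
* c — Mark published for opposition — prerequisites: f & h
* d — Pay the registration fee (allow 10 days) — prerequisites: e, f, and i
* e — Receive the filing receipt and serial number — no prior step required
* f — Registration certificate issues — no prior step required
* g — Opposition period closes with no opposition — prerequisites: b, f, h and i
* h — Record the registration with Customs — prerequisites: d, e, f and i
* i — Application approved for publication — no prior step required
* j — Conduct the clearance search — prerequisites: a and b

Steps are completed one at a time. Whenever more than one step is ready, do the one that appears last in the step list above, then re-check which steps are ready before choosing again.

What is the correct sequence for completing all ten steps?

Nothing is required for i, f and e. i is listed later → i first.
Ready: f and e. f is listed later → f.
That leaves e as the only ready step → e.
That leaves d as the only ready step → d.
h and b are both available; h is listed later → h.
c now also ready, so the ready set is {c, b}; c is listed later → c.
b is the only step now ready → b.
g and a are both available; g is listed later → g.
a needed i, h, f, e, d and b, now all done → a.
That leaves j as the only ready step → j.

i, f, e, d, h, c, b, g, a, j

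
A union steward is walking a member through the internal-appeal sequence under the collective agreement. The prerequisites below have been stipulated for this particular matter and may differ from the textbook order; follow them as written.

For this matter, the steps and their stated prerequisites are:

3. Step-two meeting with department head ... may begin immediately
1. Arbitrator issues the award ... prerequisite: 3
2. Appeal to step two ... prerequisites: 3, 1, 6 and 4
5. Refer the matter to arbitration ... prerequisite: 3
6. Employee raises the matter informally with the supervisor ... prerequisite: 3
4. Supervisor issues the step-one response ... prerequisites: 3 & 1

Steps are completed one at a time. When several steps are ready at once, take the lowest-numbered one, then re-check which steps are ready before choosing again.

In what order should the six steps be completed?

3, 1, 4, 5, 6, 2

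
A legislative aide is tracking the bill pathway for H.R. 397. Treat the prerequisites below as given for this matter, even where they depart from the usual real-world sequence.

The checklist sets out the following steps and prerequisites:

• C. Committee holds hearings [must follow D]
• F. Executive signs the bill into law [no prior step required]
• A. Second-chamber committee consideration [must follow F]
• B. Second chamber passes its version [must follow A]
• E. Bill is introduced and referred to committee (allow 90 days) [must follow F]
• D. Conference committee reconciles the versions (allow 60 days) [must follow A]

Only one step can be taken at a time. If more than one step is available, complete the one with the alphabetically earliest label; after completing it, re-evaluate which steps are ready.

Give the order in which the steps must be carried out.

F, A, B, D, C, E

Only F has no prerequisites, so it is first.
A and E are both available; A has the earlier label → A.
B and D now also ready, so the ready set is {B, D, E}; B has the earlier label → B.
D and E are both available; D has the earlier label → D.
Ready: C and E. C has the earlier label → C.
E needed F, now all done → E.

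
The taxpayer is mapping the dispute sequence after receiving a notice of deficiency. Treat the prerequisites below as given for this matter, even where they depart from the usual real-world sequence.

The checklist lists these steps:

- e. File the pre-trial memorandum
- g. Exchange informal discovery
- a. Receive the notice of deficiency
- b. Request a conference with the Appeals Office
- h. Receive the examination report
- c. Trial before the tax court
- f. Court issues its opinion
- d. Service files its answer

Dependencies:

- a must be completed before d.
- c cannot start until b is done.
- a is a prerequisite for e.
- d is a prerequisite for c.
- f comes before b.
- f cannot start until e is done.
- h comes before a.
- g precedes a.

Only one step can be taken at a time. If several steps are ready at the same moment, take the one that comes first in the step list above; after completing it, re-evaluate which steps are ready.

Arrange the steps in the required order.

g → h → a → e → f → b → d → c

g and h have no prerequisites; g is listed earlier, so g is first.
Next only h has its prerequisites met → h.
Next only a has its prerequisites met → a.
e and d are both available; e is listed earlier → e.
f and d are both available; f is listed earlier → f.
b and d are both available; b is listed earlier → b.
Next only d has its prerequisites met → d.
c needed b and d, now all done → c.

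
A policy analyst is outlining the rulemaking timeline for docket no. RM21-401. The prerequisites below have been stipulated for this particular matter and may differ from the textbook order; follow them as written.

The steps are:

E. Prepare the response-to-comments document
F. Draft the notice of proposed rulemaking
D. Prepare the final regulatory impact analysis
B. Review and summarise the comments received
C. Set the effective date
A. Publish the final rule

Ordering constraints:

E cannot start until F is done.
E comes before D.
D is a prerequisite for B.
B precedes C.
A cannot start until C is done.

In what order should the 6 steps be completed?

F → E → D → B → C → A

Only F has no prerequisites, so it is first.
E needed F, now all done → E.
That leaves D as the only ready step → D.
B needed D, now all done → B.
C is the only step now ready → C.
That leaves A as the only ready step → A.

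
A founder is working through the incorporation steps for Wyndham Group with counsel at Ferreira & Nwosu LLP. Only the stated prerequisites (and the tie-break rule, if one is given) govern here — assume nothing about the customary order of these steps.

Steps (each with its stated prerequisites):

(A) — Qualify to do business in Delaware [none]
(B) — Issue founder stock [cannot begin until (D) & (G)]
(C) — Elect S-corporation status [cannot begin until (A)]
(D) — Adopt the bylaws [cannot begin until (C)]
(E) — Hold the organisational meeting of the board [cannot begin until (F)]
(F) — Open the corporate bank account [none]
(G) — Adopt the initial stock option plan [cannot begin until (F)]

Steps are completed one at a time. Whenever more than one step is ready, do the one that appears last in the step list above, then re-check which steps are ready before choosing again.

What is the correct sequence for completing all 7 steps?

(F) and (A) have no prerequisites; (F) is listed later, so (F) is first.
Now (G), (E) and (A) have their prerequisites met. (G) is listed later, so (G) next.
(E) and (A) are both available; (E) is listed later → (E).
That leaves (A) as the only ready step → (A).
That leaves (C) as the only ready step → (C).
(D) needed (C), now all done → (D).
Next only (B) has its prerequisites met → (B).

(F), (G), (E), (A), (C), (D), (B)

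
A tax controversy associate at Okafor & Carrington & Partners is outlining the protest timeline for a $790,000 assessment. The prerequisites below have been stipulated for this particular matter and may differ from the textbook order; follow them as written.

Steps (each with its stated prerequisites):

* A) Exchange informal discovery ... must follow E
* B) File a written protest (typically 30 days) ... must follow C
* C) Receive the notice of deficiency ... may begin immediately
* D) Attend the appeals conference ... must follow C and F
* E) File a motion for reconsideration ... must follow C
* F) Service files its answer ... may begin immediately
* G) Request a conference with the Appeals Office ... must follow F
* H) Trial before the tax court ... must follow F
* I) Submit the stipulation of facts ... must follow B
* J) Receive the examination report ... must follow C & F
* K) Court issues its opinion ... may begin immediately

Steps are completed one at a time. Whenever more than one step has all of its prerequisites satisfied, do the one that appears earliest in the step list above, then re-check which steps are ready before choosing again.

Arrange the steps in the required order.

C, F and K have no prerequisites; C is listed earlier, so C is first.
B, E, F and K are all available; B is listed earlier → B.
Now E, F, I and K have their prerequisites met. E is listed earlier, so E next.
A now also ready, so the ready set is {A, F, I, K}; A is listed earlier → A.
Now F, I and K have their prerequisites met. F is listed earlier, so F next.
Now D, G, H, I, J and K have their prerequisites met. D is listed earlier, so D next.
Now G, H, I, J and K have their prerequisites met. G is listed earlier, so G next.
Ready: H, I, J and K. H is listed earlier → H.
Ready: I, J and K. I is listed earlier → I.
J and K are both available; J is listed earlier → J.
That leaves K as the only ready step → K.

C, B, E, A, F, D, G, H, I, J, K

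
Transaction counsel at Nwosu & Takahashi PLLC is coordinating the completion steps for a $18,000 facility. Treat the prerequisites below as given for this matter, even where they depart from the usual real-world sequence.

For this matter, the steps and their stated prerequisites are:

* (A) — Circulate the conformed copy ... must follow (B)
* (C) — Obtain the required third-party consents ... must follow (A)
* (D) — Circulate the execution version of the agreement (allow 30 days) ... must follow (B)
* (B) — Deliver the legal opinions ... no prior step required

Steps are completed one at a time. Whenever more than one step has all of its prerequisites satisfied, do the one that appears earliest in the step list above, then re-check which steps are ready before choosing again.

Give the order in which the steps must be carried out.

(B) has no prerequisites → (B) first.
Ready: (A) and (D). (A) is listed earlier → (A).
(C) and (D) are both available; (C) is listed earlier → (C).
(D) needed (B), now all done → (D).

(B), (A), (C), (D)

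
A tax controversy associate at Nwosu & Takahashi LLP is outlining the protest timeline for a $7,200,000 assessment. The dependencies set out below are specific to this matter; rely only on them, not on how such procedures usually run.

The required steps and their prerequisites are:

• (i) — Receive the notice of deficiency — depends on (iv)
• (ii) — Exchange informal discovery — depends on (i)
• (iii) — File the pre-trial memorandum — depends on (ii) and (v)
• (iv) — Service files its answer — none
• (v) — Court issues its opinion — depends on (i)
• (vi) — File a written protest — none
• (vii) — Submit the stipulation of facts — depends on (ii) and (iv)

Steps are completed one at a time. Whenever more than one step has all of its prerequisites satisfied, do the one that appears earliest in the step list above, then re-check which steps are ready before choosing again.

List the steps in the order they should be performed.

(iv) (i) (ii) (v) (iii) (vi) (vii)

(iv) and (vi) have no prerequisites; (iv) is listed earlier, so (iv) is first.
(i) now also ready, so the ready set is {(i), (vi)}; (i) is listed earlier → (i).
(ii) and (v) now also ready, so the ready set is {(ii), (v), (vi)}; (ii) is listed earlier → (ii).
Ready: (v), (vi) and (vii). (v) is listed earlier → (v).
(iii) now also ready, so the ready set is {(iii), (vi), (vii)}; (iii) is listed earlier → (iii).
Ready: (vi) and (vii). (vi) is listed earlier → (vi).
(vii) needed (ii) and (iv), now all done → (vii).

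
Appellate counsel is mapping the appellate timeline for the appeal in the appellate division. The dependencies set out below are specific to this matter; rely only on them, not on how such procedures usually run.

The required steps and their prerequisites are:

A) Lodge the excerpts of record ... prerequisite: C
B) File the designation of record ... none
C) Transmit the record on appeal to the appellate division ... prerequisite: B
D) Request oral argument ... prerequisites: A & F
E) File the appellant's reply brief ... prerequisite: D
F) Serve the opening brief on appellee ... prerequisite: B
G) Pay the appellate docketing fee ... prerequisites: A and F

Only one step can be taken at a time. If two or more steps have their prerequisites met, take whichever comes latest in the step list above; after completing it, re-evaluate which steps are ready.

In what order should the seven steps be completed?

B, F, C, A, G, D, E

B is the only step with nothing outstanding, so it goes first.
Ready: F and C. F is listed later → F.
C needed B, now all done → C.
A is the only step now ready → A.
Ready: G and D. G is listed later → G.
That leaves D as the only ready step → D.
E is the only step now ready → E.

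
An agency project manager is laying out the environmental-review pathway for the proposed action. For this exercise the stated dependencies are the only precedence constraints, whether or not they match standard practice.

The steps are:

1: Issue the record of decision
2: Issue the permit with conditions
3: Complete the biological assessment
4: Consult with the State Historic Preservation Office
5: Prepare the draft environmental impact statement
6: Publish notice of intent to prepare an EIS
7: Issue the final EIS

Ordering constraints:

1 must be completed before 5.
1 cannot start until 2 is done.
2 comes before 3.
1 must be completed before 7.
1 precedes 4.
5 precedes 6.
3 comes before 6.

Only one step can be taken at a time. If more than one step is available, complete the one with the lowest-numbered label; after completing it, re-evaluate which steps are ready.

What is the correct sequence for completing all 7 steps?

2 1 3 4 5 6 7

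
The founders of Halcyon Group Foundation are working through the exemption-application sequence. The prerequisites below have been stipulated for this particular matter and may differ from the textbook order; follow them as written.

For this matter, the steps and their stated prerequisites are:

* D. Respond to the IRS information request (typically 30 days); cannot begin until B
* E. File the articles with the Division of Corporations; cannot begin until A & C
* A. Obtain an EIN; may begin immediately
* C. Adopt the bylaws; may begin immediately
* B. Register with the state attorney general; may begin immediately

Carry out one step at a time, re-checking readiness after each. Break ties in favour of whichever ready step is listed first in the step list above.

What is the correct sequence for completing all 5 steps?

A, C, E, B, D

A, C and B have no prerequisites; A is listed earlier, so A is first.
C and B are both available; C is listed earlier → C.
E now also ready, so the ready set is {E, B}; E is listed earlier → E.
B is the only step now ready → B.
That leaves D as the only ready step → D.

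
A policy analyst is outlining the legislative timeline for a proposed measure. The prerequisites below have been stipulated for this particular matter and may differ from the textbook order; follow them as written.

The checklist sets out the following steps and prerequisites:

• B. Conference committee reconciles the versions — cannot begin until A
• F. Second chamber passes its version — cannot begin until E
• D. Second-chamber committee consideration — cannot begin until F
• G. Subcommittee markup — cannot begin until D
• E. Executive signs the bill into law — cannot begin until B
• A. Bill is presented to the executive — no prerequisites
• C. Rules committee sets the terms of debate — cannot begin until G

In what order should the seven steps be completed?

A, B, E, F, D, G, C

A is the only step with nothing outstanding, so it goes first.
That leaves B as the only ready step → B.
E needed B, now all done → E.
F needed E, now all done → F.
D is the only step now ready → D.
G is the only step now ready → G.
C is the only step now ready → C.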